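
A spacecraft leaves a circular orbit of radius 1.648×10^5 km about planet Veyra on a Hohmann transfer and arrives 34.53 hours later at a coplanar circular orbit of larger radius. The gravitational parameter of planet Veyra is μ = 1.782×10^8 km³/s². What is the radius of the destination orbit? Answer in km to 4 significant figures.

r₂ = 1.142×10^6 km

Transfer time t = 34.53 hours = 1.24308×10^5 s, and t = π√(a_t³/μ).
So a_t = (μ t²/π²)^(1/3) = (1.782×10^8 × (1.24308×10^5)² / π²)^(1/3) = 6.5343×10^5 km.
Since a_t = (r₁ + r₂)/2, r₂ = 2a_t − r₁ = 2×6.5343×10^5 − 1.648×10^5 = 1.14206×10^6 km.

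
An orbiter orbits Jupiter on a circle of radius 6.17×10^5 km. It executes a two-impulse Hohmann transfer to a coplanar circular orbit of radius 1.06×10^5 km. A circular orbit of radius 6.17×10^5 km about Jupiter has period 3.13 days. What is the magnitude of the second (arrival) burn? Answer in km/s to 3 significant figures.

From Kepler's third law T² = 4π²r³/μ at r = 6.17×10^5 km, T = 3.13 days = 3.13 × 86400 s = 2.70432×10^5 s: μ = 4π²r³/T² = 1.26794×10^8 km³/s².
The Hohmann ellipse has a_t = (r₁ + r₂)/2 = 3.615×10^5 km.
On the circular orbit at r = 1.060×10^5 km, v_c = √(μ/r) = 34.586 km/s.
Transfer-orbit speed at the same r (vis-viva, a = a_t): v_t = √[μ(2/r − 1/a_t)] = 45.184 km/s.
Δv₂ = |v_t − v_c| = |45.184 − 34.586| = 10.60 km/s.

Δv₂ = 10.6 km/s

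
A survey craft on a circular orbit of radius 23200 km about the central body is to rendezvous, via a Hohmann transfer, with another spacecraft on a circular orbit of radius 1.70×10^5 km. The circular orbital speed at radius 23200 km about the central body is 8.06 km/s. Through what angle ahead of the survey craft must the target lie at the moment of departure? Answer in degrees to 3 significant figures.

From the circular-orbit relation v² = μ/r at r = 23200 km: μ = v²r = (8.06)² × 23200 = 1.50716×10^6 km³/s².
Semi-major axis of the transfer orbit: a_t = (23200 + 1.700×10^5)/2 = 96600 km.
Transfer time t = π√(a_t³/μ) = 76831 s.
The target's mean motion on its circular orbit is ω₂ = √(μ/r₂³) = 1.7515×10^-5 rad/s.
Angle swept by the target during transfer: ω₂·t = 1.3457 rad = 77.10°.
Arrival is 180° from departure on the ellipse, so φ = 180° − 77.10° = 103°.

φ = 103°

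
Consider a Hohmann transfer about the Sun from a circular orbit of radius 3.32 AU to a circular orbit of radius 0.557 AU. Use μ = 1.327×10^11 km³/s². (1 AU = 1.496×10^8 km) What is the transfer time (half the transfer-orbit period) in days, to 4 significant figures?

t = 492.9 days

In km: r₁ = 3.32 × 1.496×10^8 = 4.96672×10^8 km; r₂ = 0.557 × 1.496×10^8 = 8.33272×10^7 km.
The Hohmann ellipse has a_t = (r₁ + r₂)/2 = 2.899996×10^8 km.
Half the transfer-orbit period gives t = π√(a_t³/μ) = 4.259×10^7 s.
Converting: 4.259×10^7 s ÷ 86400 s/day = 492.9 days.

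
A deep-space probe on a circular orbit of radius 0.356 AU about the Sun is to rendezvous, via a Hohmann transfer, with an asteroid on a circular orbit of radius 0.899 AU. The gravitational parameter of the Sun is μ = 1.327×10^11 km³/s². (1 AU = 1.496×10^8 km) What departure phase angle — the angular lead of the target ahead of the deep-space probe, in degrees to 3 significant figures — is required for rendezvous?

φ = 75.0°

In km: r₁ = 0.356 × 1.496×10^8 = 5.32576×10^7 km; r₂ = 0.899 × 1.496×10^8 = 1.344904×10^8 km.
Semi-major axis of the transfer orbit: a_t = (5.32576×10^7 + 1.344904×10^8)/2 = 9.3874×10^7 km.
Transfer time t = π√(a_t³/μ) = 7.844×10^6 s.
Target angular speed ω₂ = √(μ/r₂³) = 2.336×10^-7 rad/s.
Angle swept by the target during transfer: ω₂·t = 1.832 rad = 105.0°.
The deep-space probe traverses 180° on the transfer ellipse, so the target must lead by 180° − 105.0° = 75.0°.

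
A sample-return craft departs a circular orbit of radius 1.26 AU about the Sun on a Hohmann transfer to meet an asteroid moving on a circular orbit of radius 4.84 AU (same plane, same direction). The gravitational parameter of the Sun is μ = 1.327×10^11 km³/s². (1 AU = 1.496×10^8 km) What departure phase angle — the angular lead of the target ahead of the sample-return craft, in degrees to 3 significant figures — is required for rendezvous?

In km: r₁ = 1.26 × 1.496×10^8 = 1.88496×10^8 km; r₂ = 4.84 × 1.496×10^8 = 7.24064×10^8 km.
Semi-major axis of the transfer orbit: a_t = (1.88496×10^8 + 7.24064×10^8)/2 = 4.5628×10^8 km.
The half-period of the transfer ellipse is t = π√(a_t³/μ) = 8.40546×10^7 s.
Target angular speed ω₂ = √(μ/r₂³) = 1.86969×10^-8 rad/s.
Angle swept by the target during transfer: ω₂·t = 1.57156 rad = 90.04°.
The sample-return craft traverses 180° on the transfer ellipse, so the target must lead by 180° − 90.04° = 90.0°.

φ = 90.0°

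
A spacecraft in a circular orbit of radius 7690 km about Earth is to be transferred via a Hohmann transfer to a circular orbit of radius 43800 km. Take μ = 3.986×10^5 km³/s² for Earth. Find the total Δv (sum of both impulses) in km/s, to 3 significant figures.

Semi-major axis of the transfer orbit: a_t = (7690 + 43800)/2 = 25745 km.
At r₁ the circular-orbit speed is v₁ = √(μ/r₁) = 7.200 km/s.
Transfer-orbit speed at r₁ (vis-viva): v_p = √[μ(2/r₁ − 1/a_t)] = 9.391 km/s.
First burn Δv₁ = |v_p − v₁| = 2.191 km/s.
Circular speed at r₂: v₂ = √(μ/r₂) = 3.017 km/s.
Transfer-orbit speed at r₂: v_a = √[μ(2/r₂ − 1/a_t)] = 1.649 km/s.
Second burn Δv₂ = |v₂ − v_a| = 1.368 km/s.
Total Δv = Δv₁ + Δv₂ = 3.559 km/s.

Δv = 3.56 km/s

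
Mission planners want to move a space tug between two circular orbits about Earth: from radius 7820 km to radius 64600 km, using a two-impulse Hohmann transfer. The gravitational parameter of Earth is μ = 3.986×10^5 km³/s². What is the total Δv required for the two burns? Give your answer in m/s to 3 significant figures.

Transfer-ellipse semi-major axis a_t = (r₁ + r₂)/2 = (7820 + 64600)/2 = 36210 km.
Circular speed at r₁: v₁ = √(μ/r₁) = √(3.986×10^5/7820) = 7.13946 km/s.
Transfer-orbit speed at r₁ (vis-viva): v_p = √[μ(2/r₁ − 1/a_t)] = 9.53602 km/s.
First burn Δv₁ = |v_p − v₁| = 2.3966 km/s.
At r₂, v₂ = √(μ/r₂) = 2.4840 km/s.
Transfer-orbit speed at r₂: v_a = √[μ(2/r₂ − 1/a_t)] = 1.1544 km/s.
Second burn Δv₂ = |v₂ − v_a| = 1.3296 km/s.
Δv = Δv₁ + Δv₂ = 2.3966 + 1.3296 = 3.726 km/s.

Δv = 3730 m/s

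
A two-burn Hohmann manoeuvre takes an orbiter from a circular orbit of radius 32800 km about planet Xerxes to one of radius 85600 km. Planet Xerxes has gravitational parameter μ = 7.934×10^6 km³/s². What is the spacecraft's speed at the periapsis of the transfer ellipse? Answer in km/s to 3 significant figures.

v = 18.7 km/s

The Hohmann ellipse has a_t = (r₁ + r₂)/2 = 59200 km.
The periapsis of the transfer ellipse is at r = 32800 km.
From the vis-viva equation, v = √[μ(2/r − 1/a_t)] = 18.70 km/s.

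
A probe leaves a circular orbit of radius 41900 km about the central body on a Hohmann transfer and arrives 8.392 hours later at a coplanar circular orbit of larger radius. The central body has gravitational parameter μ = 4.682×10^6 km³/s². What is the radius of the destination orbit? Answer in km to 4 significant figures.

Transfer time t = 8.392 hours = 30211.2 s, and t = π√(a_t³/μ).
So a_t = (μ t²/π²)^(1/3) = (4.682×10^6 × (30211.2)² / π²)^(1/3) = 75652 km.
Since a_t = (r₁ + r₂)/2, r₂ = 2a_t − r₁ = 2×75652 − 41900 = 1.09404×10^5 km.

r₂ = 1.094×10^5 km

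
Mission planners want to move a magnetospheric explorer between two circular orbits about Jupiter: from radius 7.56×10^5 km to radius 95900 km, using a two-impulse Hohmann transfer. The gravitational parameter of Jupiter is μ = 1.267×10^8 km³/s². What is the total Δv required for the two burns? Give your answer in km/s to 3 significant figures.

Δv = 18.9 km/s

The Hohmann ellipse has a_t = (r₁ + r₂)/2 = 4.2595×10^5 km.
At r₁ the circular-orbit speed is v₁ = √(μ/r₁) = 12.946 km/s.
Transfer-orbit speed at r₁ (vis-viva equation): v_a = √[μ(2/r₁ − 1/a_t)] = 6.1427 km/s.
First burn Δv₁ = |v_a − v₁| = 6.803 km/s.
Circular speed at r₂: v₂ = √(μ/r₂) = 36.348 km/s.
Transfer-orbit speed at r₂: v_p = √[μ(2/r₂ − 1/a_t)] = 48.424 km/s.
Second burn Δv₂ = |v₂ − v_p| = 12.08 km/s.
Δv = Δv₁ + Δv₂ = 6.803 + 12.08 = 18.88 km/s.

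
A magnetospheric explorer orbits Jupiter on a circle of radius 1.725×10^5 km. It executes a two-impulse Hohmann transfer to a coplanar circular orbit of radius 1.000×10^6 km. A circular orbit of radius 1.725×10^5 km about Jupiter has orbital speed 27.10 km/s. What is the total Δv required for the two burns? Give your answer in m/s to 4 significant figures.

Δv = 13440 m/s

From the circular-orbit relation v² = μ/r at r = 1.725×10^5 km: μ = v²r = (27.10)² × 1.725×10^5 = 1.26686×10^8 km³/s².
Transfer-ellipse semi-major axis a_t = (r₁ + r₂)/2 = (1.725×10^5 + 1.000×10^6)/2 = 5.8625×10^5 km.
Circular speed at r₁: v₁ = √(μ/r₁) = √(1.26686×10^8/1.725×10^5) = 27.100 km/s.
Transfer-orbit speed at r₁ (vis-viva): v_p = √[μ(2/r₁ − 1/a_t)] = 35.394 km/s.
First burn Δv₁ = |v_p − v₁| = 8.294 km/s.
At r₂, v₂ = √(μ/r₂) = 11.255 km/s.
Transfer-orbit speed at r₂: v_a = √[μ(2/r₂ − 1/a_t)] = 6.1054 km/s.
Second burn Δv₂ = |v₂ − v_a| = 5.150 km/s.
Δv = Δv₁ + Δv₂ = 8.294 + 5.150 = 13.44 km/s.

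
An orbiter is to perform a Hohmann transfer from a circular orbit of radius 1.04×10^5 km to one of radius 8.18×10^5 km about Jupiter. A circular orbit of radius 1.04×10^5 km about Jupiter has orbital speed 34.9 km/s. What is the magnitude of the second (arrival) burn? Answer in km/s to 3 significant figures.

From the circular-orbit relation v² = μ/r at r = 1.04×10^5 km: μ = v²r = (34.9)² × 1.04×10^5 = 1.26673×10^8 km³/s².
The Hohmann ellipse has a_t = (r₁ + r₂)/2 = 4.610×10^5 km.
Circular speed at r = 8.180×10^5 km: v_c = √(μ/r) = 12.4442 km/s.
Vis-viva on the transfer ellipse at r = 8.180×10^5 km gives v_t = √[μ(2/r − 1/a_t)] = 5.91060 km/s.
Δv₂ = |v_t − v_c| = |5.91060 − 12.4442| = 6.534 km/s.

Δv₂ = 6.53 km/s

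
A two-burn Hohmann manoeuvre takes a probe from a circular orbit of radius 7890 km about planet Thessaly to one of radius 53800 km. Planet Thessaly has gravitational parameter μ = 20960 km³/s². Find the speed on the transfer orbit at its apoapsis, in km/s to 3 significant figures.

v = 0.316 km/s

Semi-major axis of the transfer orbit: a_t = (7890 + 53800)/2 = 30845 km.
The apoapsis of the transfer ellipse is at r = 53800 km.
From the vis-viva equation, v = √[μ(2/r − 1/a_t)] = 0.3157 km/s.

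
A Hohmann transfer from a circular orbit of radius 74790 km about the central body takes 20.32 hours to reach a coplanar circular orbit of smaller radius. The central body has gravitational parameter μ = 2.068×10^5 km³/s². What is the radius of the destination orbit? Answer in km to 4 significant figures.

Transfer time t = 20.32 hours = 73152 s, and t = π√(a_t³/μ).
So a_t = (μ t²/π²)^(1/3) = (2.068×10^5 × (73152)² / π²)^(1/3) = 48221 km.
Since a_t = (r₁ + r₂)/2, r₂ = 2a_t − r₁ = 2×48221 − 74790 = 21652 km.

r₂ = 21650 km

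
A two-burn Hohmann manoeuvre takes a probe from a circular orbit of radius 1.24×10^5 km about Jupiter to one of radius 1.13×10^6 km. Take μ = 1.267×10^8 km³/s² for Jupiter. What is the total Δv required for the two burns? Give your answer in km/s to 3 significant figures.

Δv = 16.8 km/s

Semi-major axis of the transfer orbit: a_t = (1.240×10^5 + 1.130×10^6)/2 = 6.270×10^5 km.
Circular speed at r₁: v₁ = √(μ/r₁) = √(1.267×10^8/1.240×10^5) = 31.965 km/s.
On the transfer ellipse at r₁, vis-viva gives v_p = √[μ(2/r₁ − 1/a_t)] = 42.912 km/s.
First burn Δv₁ = |v_p − v₁| = 10.95 km/s.
At r₂, v₂ = √(μ/r₂) = 10.589 km/s.
Transfer-orbit speed at r₂: v_a = √[μ(2/r₂ − 1/a_t)] = 4.7090 km/s.
Second burn Δv₂ = |v₂ − v_a| = 5.880 km/s.
Δv = Δv₁ + Δv₂ = 10.95 + 5.880 = 16.83 km/s.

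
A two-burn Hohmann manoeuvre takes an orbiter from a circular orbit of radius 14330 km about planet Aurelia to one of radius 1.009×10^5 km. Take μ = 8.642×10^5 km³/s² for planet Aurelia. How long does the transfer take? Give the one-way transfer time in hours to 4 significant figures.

The Hohmann ellipse has a_t = (r₁ + r₂)/2 = 57615 km.
By Kepler's third law the transfer-orbit period is T = 2π√(a_t³/μ), so t = T/2 = 46740 s.
Converting: 46740 s ÷ 3600 s/hour = 12.98 hours.

t = 12.98 hours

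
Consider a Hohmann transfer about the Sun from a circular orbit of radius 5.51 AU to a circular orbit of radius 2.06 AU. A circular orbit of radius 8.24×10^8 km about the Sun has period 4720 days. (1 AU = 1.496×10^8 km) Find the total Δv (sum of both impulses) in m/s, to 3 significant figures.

From Kepler's third law T² = 4π²r³/μ at r = 8.24×10^8 km, T = 4720 days = 4720 × 86400 s = 4.07808×10^8 s: μ = 4π²r³/T² = 1.32810×10^11 km³/s².
In km: r₁ = 5.51 × 1.496×10^8 = 8.24296×10^8 km; r₂ = 2.06 × 1.496×10^8 = 3.08176×10^8 km.
Semi-major axis of the transfer orbit: a_t = (8.24296×10^8 + 3.08176×10^8)/2 = 5.66236×10^8 km.
Circular speed at r₁: v₁ = √(μ/r₁) = √(1.32810×10^11/8.24296×10^8) = 12.693 km/s.
On the transfer ellipse at r₁, vis-viva equation gives v_a = √[μ(2/r₁ − 1/a_t)] = 9.3643 km/s.
First burn Δv₁ = |v_a − v₁| = 3.329 km/s.
At r₂, v₂ = √(μ/r₂) = 20.759 km/s.
Transfer-orbit speed at r₂: v_p = √[μ(2/r₂ − 1/a_t)] = 25.047 km/s.
Second burn Δv₂ = |v₂ − v_p| = 4.288 km/s.
Δv = Δv₁ + Δv₂ = 3.329 + 4.288 = 7.617 km/s.

Δv = 7620 m/s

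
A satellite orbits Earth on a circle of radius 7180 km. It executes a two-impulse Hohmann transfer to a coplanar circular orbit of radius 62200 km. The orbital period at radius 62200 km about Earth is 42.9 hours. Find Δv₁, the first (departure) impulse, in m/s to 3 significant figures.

Δv₁ = 2530 m/s

From Kepler's third law T² = 4π²r³/μ at r = 62200 km, T = 42.9 hours = 42.9 × 3600 s = 1.5444×10^5 s: μ = 4π²r³/T² = 3.98301×10^5 km³/s².
Semi-major axis of the transfer orbit: a_t = (7180 + 62200)/2 = 34690 km.
Circular speed at r = 7180 km: v_c = √(μ/r) = 7.448 km/s.
Transfer-orbit speed at the same r (vis-viva, a = a_t): v_t = √[μ(2/r − 1/a_t)] = 9.973 km/s.
Δv₁ = |v_t − v_c| = |9.973 − 7.448| = 2.525 km/s.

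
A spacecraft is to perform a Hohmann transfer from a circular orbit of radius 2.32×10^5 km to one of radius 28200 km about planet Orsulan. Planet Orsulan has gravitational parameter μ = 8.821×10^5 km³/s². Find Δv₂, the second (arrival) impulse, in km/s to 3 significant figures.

The Hohmann ellipse has a_t = (r₁ + r₂)/2 = 1.301×10^5 km.
On the circular orbit at r = 28200 km, v_c = √(μ/r) = 5.593 km/s.
Vis-viva on the transfer ellipse at r = 28200 km gives v_t = √[μ(2/r − 1/a_t)] = 7.469 km/s.
Δv₂ = |v_t − v_c| = |7.469 − 5.593| = 1.876 km/s.

Δv₂ = 1.88 km/s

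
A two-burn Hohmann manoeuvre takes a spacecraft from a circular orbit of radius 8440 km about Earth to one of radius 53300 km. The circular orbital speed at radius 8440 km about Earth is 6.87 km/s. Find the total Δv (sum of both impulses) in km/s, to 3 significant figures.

Δv = 3.46 km/s

From the circular-orbit relation v² = μ/r at r = 8440 km: μ = v²r = (6.87)² × 8440 = 3.98342×10^5 km³/s².
The Hohmann ellipse has a_t = (r₁ + r₂)/2 = 30870 km.
At r₁ the circular-orbit speed is v₁ = √(μ/r₁) = 6.87000 km/s.
Transfer-orbit speed at r₁ (v² = μ(2/r − 1/a)): v_p = √[μ(2/r₁ − 1/a_t)] = 9.02718 km/s.
First burn Δv₁ = |v_p − v₁| = 2.15718 km/s.
Circular speed at r₂: v₂ = √(μ/r₂) = 2.73378 km/s.
Transfer-orbit speed at r₂: v_a = √[μ(2/r₂ − 1/a_t)] = 1.42944 km/s.
Second burn Δv₂ = |v₂ − v_a| = 1.30434 km/s.
Δv = Δv₁ + Δv₂ = 2.15718 + 1.30434 = 3.462 km/s.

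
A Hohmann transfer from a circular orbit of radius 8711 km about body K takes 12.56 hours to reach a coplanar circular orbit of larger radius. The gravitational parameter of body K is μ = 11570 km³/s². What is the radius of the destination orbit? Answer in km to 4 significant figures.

r₂ = 18050 km

Transfer time t = 12.56 hours = 45216 s, and t = π√(a_t³/μ).
So a_t = (μ t²/π²)^(1/3) = (11570 × (45216)² / π²)^(1/3) = 13382.6 km.
Since a_t = (r₁ + r₂)/2, r₂ = 2a_t − r₁ = 2×13382.6 − 8711 = 18054.2 km.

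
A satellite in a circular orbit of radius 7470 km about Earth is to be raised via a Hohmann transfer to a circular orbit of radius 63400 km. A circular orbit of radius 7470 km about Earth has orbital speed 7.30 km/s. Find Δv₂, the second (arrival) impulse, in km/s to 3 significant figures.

From the circular-orbit relation v² = μ/r at r = 7470 km: μ = v²r = (7.30)² × 7470 = 3.98076×10^5 km³/s².
Semi-major axis of the transfer orbit: a_t = (7470 + 63400)/2 = 35435 km.
Circular speed at r = 63400 km: v_c = √(μ/r) = 2.5058 km/s.
Vis-viva on the transfer ellipse at r = 63400 km gives v_t = √[μ(2/r − 1/a_t)] = 1.1505 km/s.
Δv₂ = |v_t − v_c| = |1.1505 − 2.5058| = 1.355 km/s.

Δv₂ = 1.36 km/s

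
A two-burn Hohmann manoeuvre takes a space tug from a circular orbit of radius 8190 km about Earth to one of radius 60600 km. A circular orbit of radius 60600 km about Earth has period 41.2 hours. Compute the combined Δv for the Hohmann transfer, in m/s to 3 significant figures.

From Kepler's third law T² = 4π²r³/μ at r = 60600 km, T = 41.2 hours = 41.2 × 3600 s = 1.4832×10^5 s: μ = 4π²r³/T² = 3.99373×10^5 km³/s².
Transfer-ellipse semi-major axis a_t = (r₁ + r₂)/2 = (8190 + 60600)/2 = 34395 km.
Circular speed at r₁: v₁ = √(μ/r₁) = √(3.99373×10^5/8190) = 6.983 km/s.
On the transfer ellipse at r₁, v² = μ(2/r − 1/a) gives v_p = √[μ(2/r₁ − 1/a_t)] = 9.269 km/s.
First burn Δv₁ = |v_p − v₁| = 2.286 km/s.
Circular speed at r₂: v₂ = √(μ/r₂) = 2.567 km/s.
Transfer-orbit speed at r₂: v_a = √[μ(2/r₂ − 1/a_t)] = 1.253 km/s.
Second burn Δv₂ = |v₂ − v_a| = 1.314 km/s.
Δv = Δv₁ + Δv₂ = 2.286 + 1.314 = 3.600 km/s.

Δv = 3600 m/s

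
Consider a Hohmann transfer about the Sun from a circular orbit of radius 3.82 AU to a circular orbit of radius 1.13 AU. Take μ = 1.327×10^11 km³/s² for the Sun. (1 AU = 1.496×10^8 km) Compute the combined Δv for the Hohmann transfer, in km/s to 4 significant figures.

Δv = 11.73 km/s

In km: r₁ = 3.82 × 1.496×10^8 = 5.71472×10^8 km; r₂ = 1.13 × 1.496×10^8 = 1.69048×10^8 km.
Transfer-ellipse semi-major axis a_t = (r₁ + r₂)/2 = (5.71472×10^8 + 1.69048×10^8)/2 = 3.7026×10^8 km.
Circular speed at r₁: v₁ = √(μ/r₁) = √(1.327×10^11/5.71472×10^8) = 15.238 km/s.
Transfer-orbit speed at r₁ (v² = μ(2/r − 1/a)): v_a = √[μ(2/r₁ − 1/a_t)] = 10.296 km/s.
First burn Δv₁ = |v_a − v₁| = 4.942 km/s.
At r₂, v₂ = √(μ/r₂) = 28.02 km/s.
Transfer-orbit speed at r₂: v_p = √[μ(2/r₂ − 1/a_t)] = 34.81 km/s.
Second burn Δv₂ = |v₂ − v_p| = 6.790 km/s.
Δv = Δv₁ + Δv₂ = 4.942 + 6.790 = 11.73 km/s.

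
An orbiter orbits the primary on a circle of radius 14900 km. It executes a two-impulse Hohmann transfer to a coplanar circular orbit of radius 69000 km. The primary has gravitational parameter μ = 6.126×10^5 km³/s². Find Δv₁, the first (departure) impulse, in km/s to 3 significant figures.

Transfer-ellipse semi-major axis a_t = (r₁ + r₂)/2 = (14900 + 69000)/2 = 41950 km.
On the circular orbit at r = 14900 km, v_c = √(μ/r) = 6.412 km/s.
Vis-viva on the transfer ellipse at r = 14900 km gives v_t = √[μ(2/r − 1/a_t)] = 8.223 km/s.
Δv₁ = |v_t − v_c| = |8.223 − 6.412| = 1.811 km/s.

Δv₁ = 1.81 km/s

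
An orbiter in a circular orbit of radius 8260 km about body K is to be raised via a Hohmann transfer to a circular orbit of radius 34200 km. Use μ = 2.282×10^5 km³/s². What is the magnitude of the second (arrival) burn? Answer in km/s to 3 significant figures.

Δv₂ = 0.972 km/s

Transfer-ellipse semi-major axis a_t = (r₁ + r₂)/2 = (8260 + 34200)/2 = 21230 km.
Circular speed at r = 34200 km: v_c = √(μ/r) = 2.5831 km/s.
Transfer-orbit speed at the same r (vis-viva, a = a_t): v_t = √[μ(2/r − 1/a_t)] = 1.6112 km/s.
Δv₂ = |v_t − v_c| = |1.6112 − 2.5831| = 0.9719 km/s.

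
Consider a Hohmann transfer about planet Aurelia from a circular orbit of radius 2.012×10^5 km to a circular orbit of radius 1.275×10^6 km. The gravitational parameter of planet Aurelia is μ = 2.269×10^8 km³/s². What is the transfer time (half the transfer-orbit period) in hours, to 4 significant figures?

t = 36.74 hours

Semi-major axis of the transfer orbit: a_t = (2.012×10^5 + 1.275×10^6)/2 = 7.381×10^5 km.
Half the transfer-orbit period gives t = π√(a_t³/μ) = 1.3225×10^5 s.
Converting: 1.3225×10^5 s ÷ 3600 s/hour = 36.74 hours.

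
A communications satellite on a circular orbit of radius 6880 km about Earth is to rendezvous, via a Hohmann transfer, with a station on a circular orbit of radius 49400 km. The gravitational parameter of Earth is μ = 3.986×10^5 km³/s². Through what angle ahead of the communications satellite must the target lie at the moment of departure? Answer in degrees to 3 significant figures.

φ = 103°

Transfer-ellipse semi-major axis a_t = (r₁ + r₂)/2 = (6880 + 49400)/2 = 28140 km.
Transfer time t = π√(a_t³/μ) = 23490 s.
Target angular speed ω₂ = √(μ/r₂³) = 5.750×10^-5 rad/s.
Angle swept by the target during transfer: ω₂·t = 1.3507 rad = 77.39°.
Arrival is 180° from departure on the ellipse, so φ = 180° − 77.39° = 103°.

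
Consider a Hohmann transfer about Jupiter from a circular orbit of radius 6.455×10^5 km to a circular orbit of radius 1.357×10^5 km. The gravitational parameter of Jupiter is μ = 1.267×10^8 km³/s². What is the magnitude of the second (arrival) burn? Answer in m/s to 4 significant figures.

Transfer-ellipse semi-major axis a_t = (r₁ + r₂)/2 = (6.455×10^5 + 1.357×10^5)/2 = 3.906×10^5 km.
On the circular orbit at r = 1.357×10^5 km, v_c = √(μ/r) = 30.556 km/s.
Transfer-orbit speed at the same r (vis-viva, a = a_t): v_t = √[μ(2/r − 1/a_t)] = 39.281 km/s.
Δv₂ = |v_t − v_c| = |39.281 − 30.556| = 8.725 km/s.

Δv₂ = 8725 m/s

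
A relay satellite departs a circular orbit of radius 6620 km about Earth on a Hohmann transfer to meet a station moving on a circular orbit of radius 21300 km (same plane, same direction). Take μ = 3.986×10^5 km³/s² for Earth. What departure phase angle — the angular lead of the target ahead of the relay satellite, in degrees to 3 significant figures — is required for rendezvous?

Transfer-ellipse semi-major axis a_t = (r₁ + r₂)/2 = (6620 + 21300)/2 = 13960 km.
Transfer time t = π√(a_t³/μ) = 8207 s.
The target's mean motion on its circular orbit is ω₂ = √(μ/r₂³) = 2.031×10^-4 rad/s.
Angle swept by the target during transfer: ω₂·t = 1.667 rad = 95.51°.
The relay satellite traverses 180° on the transfer ellipse, so the target must lead by 180° − 95.51° = 84.5°.

φ = 84.5°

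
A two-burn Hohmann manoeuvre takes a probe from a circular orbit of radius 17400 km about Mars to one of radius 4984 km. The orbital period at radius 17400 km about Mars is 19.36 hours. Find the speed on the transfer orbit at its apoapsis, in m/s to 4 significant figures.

v = 1047 m/s

From Kepler's third law T² = 4π²r³/μ at r = 17400 km, T = 19.36 hours = 19.36 × 3600 s = 69696 s: μ = 4π²r³/T² = 42814.6 km³/s².
Semi-major axis of the transfer orbit: a_t = (17400 + 4984)/2 = 11192 km.
At apoapsis, r = 17400 km.
Applying v² = μ(2/r − 1/a_t): v = 1.047 km/s.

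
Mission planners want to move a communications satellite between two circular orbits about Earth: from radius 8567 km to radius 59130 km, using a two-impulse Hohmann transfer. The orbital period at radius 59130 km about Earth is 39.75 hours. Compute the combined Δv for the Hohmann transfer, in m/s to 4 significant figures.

Δv = 3484 m/s

From Kepler's third law T² = 4π²r³/μ at r = 59130 km, T = 39.75 hours = 39.75 × 3600 s = 1.431×10^5 s: μ = 4π²r³/T² = 3.98570×10^5 km³/s².
Semi-major axis of the transfer orbit: a_t = (8567 + 59130)/2 = 33848.5 km.
At r₁ the circular-orbit speed is v₁ = √(μ/r₁) = 6.821 km/s.
Transfer-orbit speed at r₁ (v² = μ(2/r − 1/a)): v_p = √[μ(2/r₁ − 1/a_t)] = 9.015 km/s.
First burn Δv₁ = |v_p − v₁| = 2.194 km/s.
At r₂, v₂ = √(μ/r₂) = 2.596 km/s.
Transfer-orbit speed at r₂: v_a = √[μ(2/r₂ − 1/a_t)] = 1.306 km/s.
Second burn Δv₂ = |v₂ − v_a| = 1.290 km/s.
Δv = Δv₁ + Δv₂ = 2.194 + 1.290 = 3.484 km/s.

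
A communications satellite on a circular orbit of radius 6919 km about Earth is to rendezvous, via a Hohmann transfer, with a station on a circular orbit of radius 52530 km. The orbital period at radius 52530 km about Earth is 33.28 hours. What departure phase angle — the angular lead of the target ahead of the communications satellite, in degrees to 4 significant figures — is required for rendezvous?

φ = 103.4°

From Kepler's third law T² = 4π²r³/μ at r = 52530 km, T = 33.28 hours = 33.28 × 3600 s = 1.19808×10^5 s: μ = 4π²r³/T² = 3.98667×10^5 km³/s².
The Hohmann ellipse has a_t = (r₁ + r₂)/2 = 29724.5 km.
Transfer time t = π√(a_t³/μ) = 25500 s.
The target's mean motion on its circular orbit is ω₂ = √(μ/r₂³) = 5.244×10^-5 rad/s.
Angle swept by the target during transfer: ω₂·t = 1.3372 rad = 76.62°.
The communications satellite traverses 180° on the transfer ellipse, so the target must lead by 180° − 76.62° = 103.4°.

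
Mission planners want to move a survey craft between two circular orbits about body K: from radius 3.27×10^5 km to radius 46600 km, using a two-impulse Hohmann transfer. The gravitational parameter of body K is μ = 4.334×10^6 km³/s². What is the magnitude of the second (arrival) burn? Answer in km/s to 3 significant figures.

Δv₂ = 3.12 km/s

Transfer-ellipse semi-major axis a_t = (r₁ + r₂)/2 = (3.270×10^5 + 46600)/2 = 1.868×10^5 km.
Circular speed at r = 46600 km: v_c = √(μ/r) = 9.644 km/s.
Vis-viva on the transfer ellipse at r = 46600 km gives v_t = √[μ(2/r − 1/a_t)] = 12.76 km/s.
Δv₂ = |v_t − v_c| = |12.76 − 9.644| = 3.116 km/s.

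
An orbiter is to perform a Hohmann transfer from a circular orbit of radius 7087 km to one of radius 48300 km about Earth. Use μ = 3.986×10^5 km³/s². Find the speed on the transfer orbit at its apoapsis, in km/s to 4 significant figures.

v = 1.453 km/s

The Hohmann ellipse has a_t = (r₁ + r₂)/2 = 27693.5 km.
At apoapsis, r = 48300 km.
Applying v² = μ(2/r − 1/a_t): v = 1.453 km/s.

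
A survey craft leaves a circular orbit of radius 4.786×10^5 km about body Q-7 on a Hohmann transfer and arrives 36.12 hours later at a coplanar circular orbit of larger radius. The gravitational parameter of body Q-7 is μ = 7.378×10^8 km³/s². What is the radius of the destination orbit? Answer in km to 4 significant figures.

Transfer time t = 36.12 hours = 1.30032×10^5 s, and t = π√(a_t³/μ).
So a_t = (μ t²/π²)^(1/3) = (7.378×10^8 × (1.30032×10^5)² / π²)^(1/3) = 1.0812×10^6 km.
Since a_t = (r₁ + r₂)/2, r₂ = 2a_t − r₁ = 2×1.0812×10^6 − 4.786×10^5 = 1.6838×10^6 km.

r₂ = 1.684×10^6 km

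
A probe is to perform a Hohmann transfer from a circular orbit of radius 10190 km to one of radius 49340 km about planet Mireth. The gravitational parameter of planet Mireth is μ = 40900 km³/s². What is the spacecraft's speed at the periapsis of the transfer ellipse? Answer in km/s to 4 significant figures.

Transfer-ellipse semi-major axis a_t = (r₁ + r₂)/2 = (10190 + 49340)/2 = 29765 km.
At periapsis, r = 10190 km.
From the vis-viva equation, v = √[μ(2/r − 1/a_t)] = 2.579 km/s.

v = 2.579 km/s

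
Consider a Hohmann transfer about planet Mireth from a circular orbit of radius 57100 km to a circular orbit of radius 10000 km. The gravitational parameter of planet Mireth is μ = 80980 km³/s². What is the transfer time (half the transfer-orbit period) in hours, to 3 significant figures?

The Hohmann ellipse has a_t = (r₁ + r₂)/2 = 33550 km.
Half the transfer-orbit period gives t = π√(a_t³/μ) = 67840 s.
Converting: 67840 s ÷ 3600 s/hour = 18.8 hours.

t = 18.8 hours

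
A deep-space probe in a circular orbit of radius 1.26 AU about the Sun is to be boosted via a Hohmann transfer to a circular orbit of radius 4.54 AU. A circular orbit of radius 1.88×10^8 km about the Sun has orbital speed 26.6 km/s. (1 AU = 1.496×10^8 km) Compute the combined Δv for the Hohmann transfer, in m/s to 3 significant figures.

From the circular-orbit relation v² = μ/r at r = 1.88×10^8 km: μ = v²r = (26.6)² × 1.88×10^8 = 1.33021×10^11 km³/s².
In km: r₁ = 1.26 × 1.496×10^8 = 1.88496×10^8 km; r₂ = 4.54 × 1.496×10^8 = 6.79184×10^8 km.
The Hohmann ellipse has a_t = (r₁ + r₂)/2 = 4.3384×10^8 km.
Circular speed at r₁: v₁ = √(μ/r₁) = √(1.33021×10^11/1.88496×10^8) = 26.565 km/s.
On the transfer ellipse at r₁, vis-viva equation gives v_p = √[μ(2/r₁ − 1/a_t)] = 33.238 km/s.
First burn Δv₁ = |v_p − v₁| = 6.673 km/s.
Circular speed at r₂: v₂ = √(μ/r₂) = 13.995 km/s.
Transfer-orbit speed at r₂: v_a = √[μ(2/r₂ − 1/a_t)] = 9.2247 km/s.
Second burn Δv₂ = |v₂ − v_a| = 4.770 km/s.
Total Δv = Δv₁ + Δv₂ = 11.44 km/s.

Δv = 11400 m/s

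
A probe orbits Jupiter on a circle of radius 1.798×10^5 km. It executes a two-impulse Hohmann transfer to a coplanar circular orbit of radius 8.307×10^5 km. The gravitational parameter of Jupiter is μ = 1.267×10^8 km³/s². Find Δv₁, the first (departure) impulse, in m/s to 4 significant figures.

The Hohmann ellipse has a_t = (r₁ + r₂)/2 = 5.0525×10^5 km.
Circular speed at r = 1.798×10^5 km: v_c = √(μ/r) = 26.546 km/s.
Vis-viva on the transfer ellipse at r = 1.798×10^5 km gives v_t = √[μ(2/r − 1/a_t)] = 34.038 km/s.
Δv₁ = |v_t − v_c| = |34.038 − 26.546| = 7.492 km/s.

Δv₁ = 7492 m/s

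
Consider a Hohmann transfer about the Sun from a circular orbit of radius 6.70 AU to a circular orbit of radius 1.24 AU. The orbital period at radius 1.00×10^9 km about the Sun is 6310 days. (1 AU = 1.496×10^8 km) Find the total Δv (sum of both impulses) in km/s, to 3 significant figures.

Δv = 13.1 km/s

From Kepler's third law T² = 4π²r³/μ at r = 1.00×10^9 km, T = 6310 days = 6310 × 86400 s = 5.45184×10^8 s: μ = 4π²r³/T² = 1.32823×10^11 km³/s².
In km: r₁ = 6.70 × 1.496×10^8 = 1.00232×10^9 km; r₂ = 1.24 × 1.496×10^8 = 1.85504×10^8 km.
Transfer-ellipse semi-major axis a_t = (r₁ + r₂)/2 = (1.00232×10^9 + 1.85504×10^8)/2 = 5.93912×10^8 km.
Circular speed at r₁: v₁ = √(μ/r₁) = √(1.32823×10^11/1.00232×10^9) = 11.5115 km/s.
Transfer-orbit speed at r₁ (vis-viva equation): v_a = √[μ(2/r₁ − 1/a_t)] = 6.43353 km/s.
First burn Δv₁ = |v_a − v₁| = 5.078 km/s.
Circular speed at r₂: v₂ = √(μ/r₂) = 26.7584 km/s.
Transfer-orbit speed at r₂: v_p = √[μ(2/r₂ − 1/a_t)] = 34.7618 km/s.
Second burn Δv₂ = |v₂ − v_p| = 8.003 km/s.
Total Δv = Δv₁ + Δv₂ = 13.08 km/s.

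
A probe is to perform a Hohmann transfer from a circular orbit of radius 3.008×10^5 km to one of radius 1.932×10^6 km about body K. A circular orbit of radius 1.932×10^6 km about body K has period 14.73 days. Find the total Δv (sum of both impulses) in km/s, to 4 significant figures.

Δv = 12.21 km/s

From Kepler's third law T² = 4π²r³/μ at r = 1.932×10^6 km, T = 14.73 days = 14.73 × 86400 s = 1.272672×10^6 s: μ = 4π²r³/T² = 1.75771×10^8 km³/s².
The Hohmann ellipse has a_t = (r₁ + r₂)/2 = 1.1164×10^6 km.
Circular speed at r₁: v₁ = √(μ/r₁) = √(1.75771×10^8/3.008×10^5) = 24.173 km/s.
Transfer-orbit speed at r₁ (vis-viva): v_p = √[μ(2/r₁ − 1/a_t)] = 31.800 km/s.
First burn Δv₁ = |v_p − v₁| = 7.627 km/s.
Circular speed at r₂: v₂ = √(μ/r₂) = 9.538 km/s.
Transfer-orbit speed at r₂: v_a = √[μ(2/r₂ − 1/a_t)] = 4.951 km/s.
Second burn Δv₂ = |v₂ − v_a| = 4.587 km/s.
Δv = Δv₁ + Δv₂ = 7.627 + 4.587 = 12.21 km/s.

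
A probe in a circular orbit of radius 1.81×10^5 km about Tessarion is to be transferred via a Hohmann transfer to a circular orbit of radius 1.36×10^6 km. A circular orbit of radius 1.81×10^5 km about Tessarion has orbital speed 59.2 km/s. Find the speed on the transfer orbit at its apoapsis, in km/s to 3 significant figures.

v = 10.5 km/s

From the circular-orbit relation v² = μ/r at r = 1.81×10^5 km: μ = v²r = (59.2)² × 1.81×10^5 = 6.34340×10^8 km³/s².
Transfer-ellipse semi-major axis a_t = (r₁ + r₂)/2 = (1.810×10^5 + 1.360×10^6)/2 = 7.705×10^5 km.
At apoapsis, r = 1.360×10^6 km.
Vis-viva: v = √[μ(2/r − 1/a_t)] = √[6.34340×10^8 × (2/1.360×10^6 − 1/7.705×10^5)] = 10.47 km/s.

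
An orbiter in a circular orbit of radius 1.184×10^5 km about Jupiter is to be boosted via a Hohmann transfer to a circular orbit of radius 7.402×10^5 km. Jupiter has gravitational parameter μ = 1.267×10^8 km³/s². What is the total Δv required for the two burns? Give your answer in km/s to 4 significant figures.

Δv = 16.45 km/s

Transfer-ellipse semi-major axis a_t = (r₁ + r₂)/2 = (1.184×10^5 + 7.402×10^5)/2 = 4.293×10^5 km.
At r₁ the circular-orbit speed is v₁ = √(μ/r₁) = 32.71 km/s.
Transfer-orbit speed at r₁ (v² = μ(2/r − 1/a)): v_p = √[μ(2/r₁ − 1/a_t)] = 42.95 km/s.
First burn Δv₁ = |v_p − v₁| = 10.24 km/s.
Circular speed at r₂: v₂ = √(μ/r₂) = 13.083 km/s.
Transfer-orbit speed at r₂: v_a = √[μ(2/r₂ − 1/a_t)] = 6.8708 km/s.
Second burn Δv₂ = |v₂ − v_a| = 6.212 km/s.
Total Δv = Δv₁ + Δv₂ = 16.45 km/s.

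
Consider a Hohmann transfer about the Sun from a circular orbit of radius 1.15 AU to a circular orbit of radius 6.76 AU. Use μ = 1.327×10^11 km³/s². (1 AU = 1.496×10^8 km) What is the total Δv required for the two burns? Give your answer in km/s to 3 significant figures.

In km: r₁ = 1.15 × 1.496×10^8 = 1.7204×10^8 km; r₂ = 6.76 × 1.496×10^8 = 1.011296×10^9 km.
The Hohmann ellipse has a_t = (r₁ + r₂)/2 = 5.91668×10^8 km.
Circular speed at r₁: v₁ = √(μ/r₁) = √(1.327×10^11/1.7204×10^8) = 27.77287 km/s.
Transfer-orbit speed at r₁ (vis-viva): v_p = √[μ(2/r₁ − 1/a_t)] = 36.30955 km/s.
First burn Δv₁ = |v_p − v₁| = 8.5367 km/s.
Circular speed at r₂: v₂ = √(μ/r₂) = 11.455 km/s.
Transfer-orbit speed at r₂: v_a = √[μ(2/r₂ − 1/a_t)] = 6.1769 km/s.
Second burn Δv₂ = |v₂ − v_a| = 5.2781 km/s.
Δv = Δv₁ + Δv₂ = 8.5367 + 5.2781 = 13.81 km/s.

Δv = 13.8 km/s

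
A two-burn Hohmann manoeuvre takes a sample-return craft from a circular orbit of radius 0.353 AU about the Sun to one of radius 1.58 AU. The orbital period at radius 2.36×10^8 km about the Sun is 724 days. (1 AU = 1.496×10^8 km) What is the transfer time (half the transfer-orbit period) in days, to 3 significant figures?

t = 174 days

From Kepler's third law T² = 4π²r³/μ at r = 2.36×10^8 km, T = 724 days = 724 × 86400 s = 6.25536×10^7 s: μ = 4π²r³/T² = 1.32615×10^11 km³/s².
In km: r₁ = 0.353 × 1.496×10^8 = 5.28088×10^7 km; r₂ = 1.58 × 1.496×10^8 = 2.36368×10^8 km.
Semi-major axis of the transfer orbit: a_t = (5.28088×10^7 + 2.36368×10^8)/2 = 1.445884×10^8 km.
Half the transfer-orbit period gives t = π√(a_t³/μ) = 1.500×10^7 s.
Converting: 1.500×10^7 s ÷ 86400 s/day = 174 days.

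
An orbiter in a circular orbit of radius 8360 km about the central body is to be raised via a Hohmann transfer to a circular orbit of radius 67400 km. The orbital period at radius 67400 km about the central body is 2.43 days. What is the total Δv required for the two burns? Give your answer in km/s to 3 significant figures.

From Kepler's third law T² = 4π²r³/μ at r = 67400 km, T = 2.43 days = 2.43 × 86400 s = 2.09952×10^5 s: μ = 4π²r³/T² = 2.74220×10^5 km³/s².
Semi-major axis of the transfer orbit: a_t = (8360 + 67400)/2 = 37880 km.
At r₁ the circular-orbit speed is v₁ = √(μ/r₁) = 5.72726 km/s.
On the transfer ellipse at r₁, vis-viva gives v_p = √[μ(2/r₁ − 1/a_t)] = 7.63962 km/s.
First burn Δv₁ = |v_p − v₁| = 1.9124 km/s.
At r₂, v₂ = √(μ/r₂) = 2.0171 km/s.
Transfer-orbit speed at r₂: v_a = √[μ(2/r₂ − 1/a_t)] = 0.94758 km/s.
Second burn Δv₂ = |v₂ − v_a| = 1.0695 km/s.
Δv = Δv₁ + Δv₂ = 1.9124 + 1.0695 = 2.982 km/s.

Δv = 2.98 km/s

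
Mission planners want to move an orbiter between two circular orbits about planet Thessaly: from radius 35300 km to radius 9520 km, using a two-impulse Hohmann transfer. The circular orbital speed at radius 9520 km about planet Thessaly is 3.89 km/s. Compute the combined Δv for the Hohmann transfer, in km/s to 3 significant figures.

From the circular-orbit relation v² = μ/r at r = 9520 km: μ = v²r = (3.89)² × 9520 = 1.44058×10^5 km³/s².
Transfer-ellipse semi-major axis a_t = (r₁ + r₂)/2 = (35300 + 9520)/2 = 22410 km.
Circular speed at r₁: v₁ = √(μ/r₁) = √(1.44058×10^5/35300) = 2.02014 km/s.
On the transfer ellipse at r₁, v² = μ(2/r − 1/a) gives v_a = √[μ(2/r₁ − 1/a_t)] = 1.31667 km/s.
First burn Δv₁ = |v_a − v₁| = 0.7035 km/s.
At r₂, v₂ = √(μ/r₂) = 3.8900 km/s.
Transfer-orbit speed at r₂: v_p = √[μ(2/r₂ − 1/a_t)] = 4.8822 km/s.
Second burn Δv₂ = |v₂ − v_p| = 0.9922 km/s.
Δv = Δv₁ + Δv₂ = 0.7035 + 0.9922 = 1.696 km/s.

Δv = 1.70 km/s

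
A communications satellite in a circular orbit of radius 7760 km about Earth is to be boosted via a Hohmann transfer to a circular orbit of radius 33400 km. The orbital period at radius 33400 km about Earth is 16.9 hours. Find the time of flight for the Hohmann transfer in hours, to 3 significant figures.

t = 4.09 hours

From Kepler's third law T² = 4π²r³/μ at r = 33400 km, T = 16.9 hours = 16.9 × 3600 s = 60840 s: μ = 4π²r³/T² = 3.97393×10^5 km³/s².
The Hohmann ellipse has a_t = (r₁ + r₂)/2 = 20580 km.
Transfer time t = π√(a_t³/μ) = π√((20580)³ / 3.97393×10^5) = 14710 s.
Converting: 14710 s ÷ 3600 s/hour = 4.09 hours.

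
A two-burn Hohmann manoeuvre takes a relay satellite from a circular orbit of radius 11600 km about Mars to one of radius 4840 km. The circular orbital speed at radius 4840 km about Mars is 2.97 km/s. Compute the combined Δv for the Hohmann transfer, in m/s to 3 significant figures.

Δv = 1000 m/s

From the circular-orbit relation v² = μ/r at r = 4840 km: μ = v²r = (2.97)² × 4840 = 42693.2 km³/s².
The Hohmann ellipse has a_t = (r₁ + r₂)/2 = 8220 km.
Circular speed at r₁: v₁ = √(μ/r₁) = √(42693.2/11600) = 1.91845 km/s.
On the transfer ellipse at r₁, vis-viva equation gives v_a = √[μ(2/r₁ − 1/a_t)] = 1.47210 km/s.
First burn Δv₁ = |v_a − v₁| = 0.44635 km/s.
At r₂, v₂ = √(μ/r₂) = 2.97000 km/s.
Transfer-orbit speed at r₂: v_p = √[μ(2/r₂ − 1/a_t)] = 3.52817 km/s.
Second burn Δv₂ = |v₂ − v_p| = 0.55817 km/s.
Δv = Δv₁ + Δv₂ = 0.44635 + 0.55817 = 1.005 km/s.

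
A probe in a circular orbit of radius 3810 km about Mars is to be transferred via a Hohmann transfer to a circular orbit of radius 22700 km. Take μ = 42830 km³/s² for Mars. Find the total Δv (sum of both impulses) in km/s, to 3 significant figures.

Transfer-ellipse semi-major axis a_t = (r₁ + r₂)/2 = (3810 + 22700)/2 = 13255 km.
Circular speed at r₁: v₁ = √(μ/r₁) = √(42830/3810) = 3.353 km/s.
Transfer-orbit speed at r₁ (vis-viva equation): v_p = √[μ(2/r₁ − 1/a_t)] = 4.388 km/s.
First burn Δv₁ = |v_p − v₁| = 1.035 km/s.
Circular speed at r₂: v₂ = √(μ/r₂) = 1.3736 km/s.
Transfer-orbit speed at r₂: v_a = √[μ(2/r₂ − 1/a_t)] = 0.73643 km/s.
Second burn Δv₂ = |v₂ − v_a| = 0.6372 km/s.
Total Δv = Δv₁ + Δv₂ = 1.672 km/s.

Δv = 1.67 km/s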